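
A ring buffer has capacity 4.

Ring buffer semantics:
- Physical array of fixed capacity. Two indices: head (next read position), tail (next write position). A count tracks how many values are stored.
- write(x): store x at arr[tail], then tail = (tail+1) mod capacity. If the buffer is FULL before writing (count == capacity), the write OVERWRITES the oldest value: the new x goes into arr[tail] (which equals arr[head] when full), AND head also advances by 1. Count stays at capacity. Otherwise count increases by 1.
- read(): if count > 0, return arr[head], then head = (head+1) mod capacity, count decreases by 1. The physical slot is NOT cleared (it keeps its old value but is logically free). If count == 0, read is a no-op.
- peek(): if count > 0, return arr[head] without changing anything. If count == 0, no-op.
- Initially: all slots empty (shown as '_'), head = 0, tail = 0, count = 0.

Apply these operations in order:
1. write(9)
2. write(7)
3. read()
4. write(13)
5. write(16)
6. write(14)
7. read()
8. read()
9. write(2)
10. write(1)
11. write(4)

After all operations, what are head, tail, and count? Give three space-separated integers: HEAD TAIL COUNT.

Answer: 0 0 4

Derivation:
After op 1 (write(9)): arr=[9 _ _ _] head=0 tail=1 count=1
After op 2 (write(7)): arr=[9 7 _ _] head=0 tail=2 count=2
After op 3 (read()): arr=[9 7 _ _] head=1 tail=2 count=1
After op 4 (write(13)): arr=[9 7 13 _] head=1 tail=3 count=2
After op 5 (write(16)): arr=[9 7 13 16] head=1 tail=0 count=3
After op 6 (write(14)): arr=[14 7 13 16] head=1 tail=1 count=4
After op 7 (read()): arr=[14 7 13 16] head=2 tail=1 count=3
After op 8 (read()): arr=[14 7 13 16] head=3 tail=1 count=2
After op 9 (write(2)): arr=[14 2 13 16] head=3 tail=2 count=3
After op 10 (write(1)): arr=[14 2 1 16] head=3 tail=3 count=4
After op 11 (write(4)): arr=[14 2 1 4] head=0 tail=0 count=4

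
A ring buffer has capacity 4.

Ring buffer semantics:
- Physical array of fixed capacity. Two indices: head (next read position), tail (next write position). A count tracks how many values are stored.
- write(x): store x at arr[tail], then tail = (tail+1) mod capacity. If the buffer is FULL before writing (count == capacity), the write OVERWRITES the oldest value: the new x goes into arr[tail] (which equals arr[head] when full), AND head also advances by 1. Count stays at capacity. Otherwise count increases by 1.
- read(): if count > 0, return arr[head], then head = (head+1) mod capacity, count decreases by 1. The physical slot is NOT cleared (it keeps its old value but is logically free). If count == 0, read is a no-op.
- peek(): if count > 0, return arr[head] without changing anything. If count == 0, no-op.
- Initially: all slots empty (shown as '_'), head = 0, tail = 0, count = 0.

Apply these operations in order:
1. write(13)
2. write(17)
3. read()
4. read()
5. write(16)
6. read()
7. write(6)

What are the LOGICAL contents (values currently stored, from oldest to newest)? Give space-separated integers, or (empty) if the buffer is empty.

Answer: 6

Derivation:
After op 1 (write(13)): arr=[13 _ _ _] head=0 tail=1 count=1
After op 2 (write(17)): arr=[13 17 _ _] head=0 tail=2 count=2
After op 3 (read()): arr=[13 17 _ _] head=1 tail=2 count=1
After op 4 (read()): arr=[13 17 _ _] head=2 tail=2 count=0
After op 5 (write(16)): arr=[13 17 16 _] head=2 tail=3 count=1
After op 6 (read()): arr=[13 17 16 _] head=3 tail=3 count=0
After op 7 (write(6)): arr=[13 17 16 6] head=3 tail=0 count=1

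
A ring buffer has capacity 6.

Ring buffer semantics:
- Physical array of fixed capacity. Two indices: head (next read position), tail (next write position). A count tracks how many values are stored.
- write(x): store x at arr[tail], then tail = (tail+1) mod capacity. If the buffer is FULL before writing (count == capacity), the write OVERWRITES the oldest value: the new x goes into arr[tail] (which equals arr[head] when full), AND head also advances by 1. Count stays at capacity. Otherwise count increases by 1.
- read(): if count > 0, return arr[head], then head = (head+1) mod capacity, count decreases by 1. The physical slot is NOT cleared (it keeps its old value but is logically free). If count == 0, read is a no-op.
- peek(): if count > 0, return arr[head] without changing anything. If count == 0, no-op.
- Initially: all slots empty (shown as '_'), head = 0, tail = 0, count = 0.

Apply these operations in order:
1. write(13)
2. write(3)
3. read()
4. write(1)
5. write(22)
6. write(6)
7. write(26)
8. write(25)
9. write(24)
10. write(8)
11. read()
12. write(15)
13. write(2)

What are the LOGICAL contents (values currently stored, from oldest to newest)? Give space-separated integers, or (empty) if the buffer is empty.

Answer: 26 25 24 8 15 2

Derivation:
After op 1 (write(13)): arr=[13 _ _ _ _ _] head=0 tail=1 count=1
After op 2 (write(3)): arr=[13 3 _ _ _ _] head=0 tail=2 count=2
After op 3 (read()): arr=[13 3 _ _ _ _] head=1 tail=2 count=1
After op 4 (write(1)): arr=[13 3 1 _ _ _] head=1 tail=3 count=2
After op 5 (write(22)): arr=[13 3 1 22 _ _] head=1 tail=4 count=3
After op 6 (write(6)): arr=[13 3 1 22 6 _] head=1 tail=5 count=4
After op 7 (write(26)): arr=[13 3 1 22 6 26] head=1 tail=0 count=5
After op 8 (write(25)): arr=[25 3 1 22 6 26] head=1 tail=1 count=6
After op 9 (write(24)): arr=[25 24 1 22 6 26] head=2 tail=2 count=6
After op 10 (write(8)): arr=[25 24 8 22 6 26] head=3 tail=3 count=6
After op 11 (read()): arr=[25 24 8 22 6 26] head=4 tail=3 count=5
After op 12 (write(15)): arr=[25 24 8 15 6 26] head=4 tail=4 count=6
After op 13 (write(2)): arr=[25 24 8 15 2 26] head=5 tail=5 count=6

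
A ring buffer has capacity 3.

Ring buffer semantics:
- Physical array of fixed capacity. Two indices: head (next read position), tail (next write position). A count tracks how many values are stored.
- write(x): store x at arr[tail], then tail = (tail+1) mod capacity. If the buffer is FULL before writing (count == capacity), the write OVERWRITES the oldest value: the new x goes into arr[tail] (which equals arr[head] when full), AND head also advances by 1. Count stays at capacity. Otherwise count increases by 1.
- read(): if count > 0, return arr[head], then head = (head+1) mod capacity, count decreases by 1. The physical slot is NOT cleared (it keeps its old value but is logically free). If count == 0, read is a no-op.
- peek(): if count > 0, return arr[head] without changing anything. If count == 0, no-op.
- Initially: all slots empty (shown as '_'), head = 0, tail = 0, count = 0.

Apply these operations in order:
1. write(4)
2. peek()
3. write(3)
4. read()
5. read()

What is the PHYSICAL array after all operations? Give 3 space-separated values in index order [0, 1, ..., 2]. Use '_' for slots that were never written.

Answer: 4 3 _

Derivation:
After op 1 (write(4)): arr=[4 _ _] head=0 tail=1 count=1
After op 2 (peek()): arr=[4 _ _] head=0 tail=1 count=1
After op 3 (write(3)): arr=[4 3 _] head=0 tail=2 count=2
After op 4 (read()): arr=[4 3 _] head=1 tail=2 count=1
After op 5 (read()): arr=[4 3 _] head=2 tail=2 count=0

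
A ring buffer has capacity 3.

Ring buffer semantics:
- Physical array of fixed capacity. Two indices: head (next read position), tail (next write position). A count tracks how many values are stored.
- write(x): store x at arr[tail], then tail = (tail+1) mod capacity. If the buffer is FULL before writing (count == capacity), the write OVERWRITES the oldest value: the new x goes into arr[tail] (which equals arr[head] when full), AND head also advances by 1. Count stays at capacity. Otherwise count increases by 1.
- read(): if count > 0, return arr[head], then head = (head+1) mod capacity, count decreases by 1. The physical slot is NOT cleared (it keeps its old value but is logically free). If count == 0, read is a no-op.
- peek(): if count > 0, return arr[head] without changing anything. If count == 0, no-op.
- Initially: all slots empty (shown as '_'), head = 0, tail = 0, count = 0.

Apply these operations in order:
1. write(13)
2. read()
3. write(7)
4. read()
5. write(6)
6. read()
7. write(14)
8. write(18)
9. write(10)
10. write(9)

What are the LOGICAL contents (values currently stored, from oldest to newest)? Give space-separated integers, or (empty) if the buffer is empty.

Answer: 18 10 9

Derivation:
After op 1 (write(13)): arr=[13 _ _] head=0 tail=1 count=1
After op 2 (read()): arr=[13 _ _] head=1 tail=1 count=0
After op 3 (write(7)): arr=[13 7 _] head=1 tail=2 count=1
After op 4 (read()): arr=[13 7 _] head=2 tail=2 count=0
After op 5 (write(6)): arr=[13 7 6] head=2 tail=0 count=1
After op 6 (read()): arr=[13 7 6] head=0 tail=0 count=0
After op 7 (write(14)): arr=[14 7 6] head=0 tail=1 count=1
After op 8 (write(18)): arr=[14 18 6] head=0 tail=2 count=2
After op 9 (write(10)): arr=[14 18 10] head=0 tail=0 count=3
After op 10 (write(9)): arr=[9 18 10] head=1 tail=1 count=3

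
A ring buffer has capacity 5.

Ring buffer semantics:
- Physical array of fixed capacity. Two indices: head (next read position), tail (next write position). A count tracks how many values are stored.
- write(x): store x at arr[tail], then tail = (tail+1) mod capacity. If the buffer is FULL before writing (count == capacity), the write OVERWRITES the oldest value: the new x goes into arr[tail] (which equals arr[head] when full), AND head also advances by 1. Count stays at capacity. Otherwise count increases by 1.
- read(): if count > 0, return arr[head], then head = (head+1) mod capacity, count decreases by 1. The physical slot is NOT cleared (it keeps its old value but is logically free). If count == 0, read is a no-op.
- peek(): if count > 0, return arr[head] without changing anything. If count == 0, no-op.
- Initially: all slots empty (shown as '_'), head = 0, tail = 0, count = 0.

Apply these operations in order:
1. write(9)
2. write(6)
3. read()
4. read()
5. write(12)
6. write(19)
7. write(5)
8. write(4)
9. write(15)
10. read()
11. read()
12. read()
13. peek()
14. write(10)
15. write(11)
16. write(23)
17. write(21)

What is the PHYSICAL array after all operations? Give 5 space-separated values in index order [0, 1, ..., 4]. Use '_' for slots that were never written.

After op 1 (write(9)): arr=[9 _ _ _ _] head=0 tail=1 count=1
After op 2 (write(6)): arr=[9 6 _ _ _] head=0 tail=2 count=2
After op 3 (read()): arr=[9 6 _ _ _] head=1 tail=2 count=1
After op 4 (read()): arr=[9 6 _ _ _] head=2 tail=2 count=0
After op 5 (write(12)): arr=[9 6 12 _ _] head=2 tail=3 count=1
After op 6 (write(19)): arr=[9 6 12 19 _] head=2 tail=4 count=2
After op 7 (write(5)): arr=[9 6 12 19 5] head=2 tail=0 count=3
After op 8 (write(4)): arr=[4 6 12 19 5] head=2 tail=1 count=4
After op 9 (write(15)): arr=[4 15 12 19 5] head=2 tail=2 count=5
After op 10 (read()): arr=[4 15 12 19 5] head=3 tail=2 count=4
After op 11 (read()): arr=[4 15 12 19 5] head=4 tail=2 count=3
After op 12 (read()): arr=[4 15 12 19 5] head=0 tail=2 count=2
After op 13 (peek()): arr=[4 15 12 19 5] head=0 tail=2 count=2
After op 14 (write(10)): arr=[4 15 10 19 5] head=0 tail=3 count=3
After op 15 (write(11)): arr=[4 15 10 11 5] head=0 tail=4 count=4
After op 16 (write(23)): arr=[4 15 10 11 23] head=0 tail=0 count=5
After op 17 (write(21)): arr=[21 15 10 11 23] head=1 tail=1 count=5

Answer: 21 15 10 11 23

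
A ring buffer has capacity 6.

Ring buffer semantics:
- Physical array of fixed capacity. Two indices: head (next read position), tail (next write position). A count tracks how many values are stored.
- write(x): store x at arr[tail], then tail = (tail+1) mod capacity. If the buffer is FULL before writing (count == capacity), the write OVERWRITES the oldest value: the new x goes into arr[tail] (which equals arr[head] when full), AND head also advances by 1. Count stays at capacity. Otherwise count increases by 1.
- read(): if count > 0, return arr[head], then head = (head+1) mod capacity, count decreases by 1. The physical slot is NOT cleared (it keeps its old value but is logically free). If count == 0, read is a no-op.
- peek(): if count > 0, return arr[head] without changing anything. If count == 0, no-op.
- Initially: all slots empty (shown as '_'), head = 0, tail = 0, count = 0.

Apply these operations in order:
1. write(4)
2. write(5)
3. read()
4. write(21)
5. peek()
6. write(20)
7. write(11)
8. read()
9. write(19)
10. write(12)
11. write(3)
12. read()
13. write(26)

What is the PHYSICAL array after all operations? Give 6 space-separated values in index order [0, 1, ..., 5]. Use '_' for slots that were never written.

Answer: 12 3 26 20 11 19

Derivation:
After op 1 (write(4)): arr=[4 _ _ _ _ _] head=0 tail=1 count=1
After op 2 (write(5)): arr=[4 5 _ _ _ _] head=0 tail=2 count=2
After op 3 (read()): arr=[4 5 _ _ _ _] head=1 tail=2 count=1
After op 4 (write(21)): arr=[4 5 21 _ _ _] head=1 tail=3 count=2
After op 5 (peek()): arr=[4 5 21 _ _ _] head=1 tail=3 count=2
After op 6 (write(20)): arr=[4 5 21 20 _ _] head=1 tail=4 count=3
After op 7 (write(11)): arr=[4 5 21 20 11 _] head=1 tail=5 count=4
After op 8 (read()): arr=[4 5 21 20 11 _] head=2 tail=5 count=3
After op 9 (write(19)): arr=[4 5 21 20 11 19] head=2 tail=0 count=4
After op 10 (write(12)): arr=[12 5 21 20 11 19] head=2 tail=1 count=5
After op 11 (write(3)): arr=[12 3 21 20 11 19] head=2 tail=2 count=6
After op 12 (read()): arr=[12 3 21 20 11 19] head=3 tail=2 count=5
After op 13 (write(26)): arr=[12 3 26 20 11 19] head=3 tail=3 count=6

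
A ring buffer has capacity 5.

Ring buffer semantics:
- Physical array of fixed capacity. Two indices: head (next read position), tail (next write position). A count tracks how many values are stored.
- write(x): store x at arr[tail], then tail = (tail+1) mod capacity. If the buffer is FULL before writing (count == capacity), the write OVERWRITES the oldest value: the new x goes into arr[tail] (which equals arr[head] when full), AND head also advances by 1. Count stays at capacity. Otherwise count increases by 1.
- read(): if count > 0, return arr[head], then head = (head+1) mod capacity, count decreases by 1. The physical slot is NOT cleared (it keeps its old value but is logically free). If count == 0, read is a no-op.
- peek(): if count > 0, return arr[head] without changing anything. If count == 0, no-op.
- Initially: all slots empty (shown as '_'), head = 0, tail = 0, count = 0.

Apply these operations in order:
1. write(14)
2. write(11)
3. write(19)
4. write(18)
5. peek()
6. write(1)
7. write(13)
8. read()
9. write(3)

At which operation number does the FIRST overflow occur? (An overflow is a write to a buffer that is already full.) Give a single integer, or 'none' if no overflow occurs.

After op 1 (write(14)): arr=[14 _ _ _ _] head=0 tail=1 count=1
After op 2 (write(11)): arr=[14 11 _ _ _] head=0 tail=2 count=2
After op 3 (write(19)): arr=[14 11 19 _ _] head=0 tail=3 count=3
After op 4 (write(18)): arr=[14 11 19 18 _] head=0 tail=4 count=4
After op 5 (peek()): arr=[14 11 19 18 _] head=0 tail=4 count=4
After op 6 (write(1)): arr=[14 11 19 18 1] head=0 tail=0 count=5
After op 7 (write(13)): arr=[13 11 19 18 1] head=1 tail=1 count=5
After op 8 (read()): arr=[13 11 19 18 1] head=2 tail=1 count=4
After op 9 (write(3)): arr=[13 3 19 18 1] head=2 tail=2 count=5

Answer: 7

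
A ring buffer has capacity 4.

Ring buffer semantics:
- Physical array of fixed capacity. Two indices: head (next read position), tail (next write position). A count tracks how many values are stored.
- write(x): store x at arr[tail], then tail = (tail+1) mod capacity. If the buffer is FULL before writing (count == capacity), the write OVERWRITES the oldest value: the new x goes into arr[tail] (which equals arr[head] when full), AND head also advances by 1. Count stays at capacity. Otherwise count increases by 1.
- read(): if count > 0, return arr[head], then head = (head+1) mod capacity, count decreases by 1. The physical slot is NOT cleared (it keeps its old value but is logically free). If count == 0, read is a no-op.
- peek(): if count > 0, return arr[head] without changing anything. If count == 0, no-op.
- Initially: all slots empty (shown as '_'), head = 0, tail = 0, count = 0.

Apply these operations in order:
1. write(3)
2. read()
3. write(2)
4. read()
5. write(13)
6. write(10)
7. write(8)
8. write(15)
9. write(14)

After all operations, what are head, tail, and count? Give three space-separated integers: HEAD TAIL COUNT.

Answer: 3 3 4

Derivation:
After op 1 (write(3)): arr=[3 _ _ _] head=0 tail=1 count=1
After op 2 (read()): arr=[3 _ _ _] head=1 tail=1 count=0
After op 3 (write(2)): arr=[3 2 _ _] head=1 tail=2 count=1
After op 4 (read()): arr=[3 2 _ _] head=2 tail=2 count=0
After op 5 (write(13)): arr=[3 2 13 _] head=2 tail=3 count=1
After op 6 (write(10)): arr=[3 2 13 10] head=2 tail=0 count=2
After op 7 (write(8)): arr=[8 2 13 10] head=2 tail=1 count=3
After op 8 (write(15)): arr=[8 15 13 10] head=2 tail=2 count=4
After op 9 (write(14)): arr=[8 15 14 10] head=3 tail=3 count=4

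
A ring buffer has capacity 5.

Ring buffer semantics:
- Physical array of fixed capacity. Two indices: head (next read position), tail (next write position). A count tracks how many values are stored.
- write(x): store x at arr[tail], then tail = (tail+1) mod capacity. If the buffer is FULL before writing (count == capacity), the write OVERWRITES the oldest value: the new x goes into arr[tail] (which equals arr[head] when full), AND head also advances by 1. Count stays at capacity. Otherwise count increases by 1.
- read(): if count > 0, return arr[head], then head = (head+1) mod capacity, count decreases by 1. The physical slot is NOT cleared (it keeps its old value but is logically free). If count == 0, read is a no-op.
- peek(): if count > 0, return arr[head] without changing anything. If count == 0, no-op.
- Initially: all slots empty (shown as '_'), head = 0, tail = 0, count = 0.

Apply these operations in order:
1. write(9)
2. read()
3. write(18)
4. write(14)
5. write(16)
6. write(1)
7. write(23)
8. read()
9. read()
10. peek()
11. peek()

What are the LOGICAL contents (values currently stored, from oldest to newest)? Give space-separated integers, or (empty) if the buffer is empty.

After op 1 (write(9)): arr=[9 _ _ _ _] head=0 tail=1 count=1
After op 2 (read()): arr=[9 _ _ _ _] head=1 tail=1 count=0
After op 3 (write(18)): arr=[9 18 _ _ _] head=1 tail=2 count=1
After op 4 (write(14)): arr=[9 18 14 _ _] head=1 tail=3 count=2
After op 5 (write(16)): arr=[9 18 14 16 _] head=1 tail=4 count=3
After op 6 (write(1)): arr=[9 18 14 16 1] head=1 tail=0 count=4
After op 7 (write(23)): arr=[23 18 14 16 1] head=1 tail=1 count=5
After op 8 (read()): arr=[23 18 14 16 1] head=2 tail=1 count=4
After op 9 (read()): arr=[23 18 14 16 1] head=3 tail=1 count=3
After op 10 (peek()): arr=[23 18 14 16 1] head=3 tail=1 count=3
After op 11 (peek()): arr=[23 18 14 16 1] head=3 tail=1 count=3

Answer: 16 1 23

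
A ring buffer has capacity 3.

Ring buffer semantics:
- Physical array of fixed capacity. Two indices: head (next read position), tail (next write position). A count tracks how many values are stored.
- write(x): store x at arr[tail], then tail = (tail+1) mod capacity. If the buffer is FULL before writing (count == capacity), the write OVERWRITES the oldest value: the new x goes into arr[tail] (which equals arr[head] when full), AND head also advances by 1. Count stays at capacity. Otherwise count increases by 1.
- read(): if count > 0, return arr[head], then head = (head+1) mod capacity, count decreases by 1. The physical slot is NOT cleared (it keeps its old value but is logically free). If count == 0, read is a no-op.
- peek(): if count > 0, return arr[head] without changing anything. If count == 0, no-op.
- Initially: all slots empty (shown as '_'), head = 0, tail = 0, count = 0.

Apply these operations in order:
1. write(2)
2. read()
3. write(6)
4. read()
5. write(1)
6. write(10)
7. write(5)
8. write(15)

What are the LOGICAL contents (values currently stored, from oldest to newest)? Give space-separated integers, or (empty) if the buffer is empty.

After op 1 (write(2)): arr=[2 _ _] head=0 tail=1 count=1
After op 2 (read()): arr=[2 _ _] head=1 tail=1 count=0
After op 3 (write(6)): arr=[2 6 _] head=1 tail=2 count=1
After op 4 (read()): arr=[2 6 _] head=2 tail=2 count=0
After op 5 (write(1)): arr=[2 6 1] head=2 tail=0 count=1
After op 6 (write(10)): arr=[10 6 1] head=2 tail=1 count=2
After op 7 (write(5)): arr=[10 5 1] head=2 tail=2 count=3
After op 8 (write(15)): arr=[10 5 15] head=0 tail=0 count=3

Answer: 10 5 15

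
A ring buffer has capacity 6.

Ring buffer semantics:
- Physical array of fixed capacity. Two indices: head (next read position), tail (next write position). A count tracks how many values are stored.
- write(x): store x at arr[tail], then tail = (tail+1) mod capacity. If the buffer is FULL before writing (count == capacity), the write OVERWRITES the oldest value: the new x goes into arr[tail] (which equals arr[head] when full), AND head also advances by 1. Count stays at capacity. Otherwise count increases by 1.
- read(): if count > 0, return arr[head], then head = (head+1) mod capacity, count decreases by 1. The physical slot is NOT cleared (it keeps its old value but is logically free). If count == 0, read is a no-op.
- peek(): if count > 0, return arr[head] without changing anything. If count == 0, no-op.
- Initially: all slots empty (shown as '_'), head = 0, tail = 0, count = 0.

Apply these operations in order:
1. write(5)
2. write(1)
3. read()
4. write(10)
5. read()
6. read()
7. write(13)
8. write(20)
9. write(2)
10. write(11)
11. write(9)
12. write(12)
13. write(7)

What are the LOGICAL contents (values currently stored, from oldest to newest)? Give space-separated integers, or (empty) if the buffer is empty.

Answer: 20 2 11 9 12 7

Derivation:
After op 1 (write(5)): arr=[5 _ _ _ _ _] head=0 tail=1 count=1
After op 2 (write(1)): arr=[5 1 _ _ _ _] head=0 tail=2 count=2
After op 3 (read()): arr=[5 1 _ _ _ _] head=1 tail=2 count=1
After op 4 (write(10)): arr=[5 1 10 _ _ _] head=1 tail=3 count=2
After op 5 (read()): arr=[5 1 10 _ _ _] head=2 tail=3 count=1
After op 6 (read()): arr=[5 1 10 _ _ _] head=3 tail=3 count=0
After op 7 (write(13)): arr=[5 1 10 13 _ _] head=3 tail=4 count=1
After op 8 (write(20)): arr=[5 1 10 13 20 _] head=3 tail=5 count=2
After op 9 (write(2)): arr=[5 1 10 13 20 2] head=3 tail=0 count=3
After op 10 (write(11)): arr=[11 1 10 13 20 2] head=3 tail=1 count=4
After op 11 (write(9)): arr=[11 9 10 13 20 2] head=3 tail=2 count=5
After op 12 (write(12)): arr=[11 9 12 13 20 2] head=3 tail=3 count=6
After op 13 (write(7)): arr=[11 9 12 7 20 2] head=4 tail=4 count=6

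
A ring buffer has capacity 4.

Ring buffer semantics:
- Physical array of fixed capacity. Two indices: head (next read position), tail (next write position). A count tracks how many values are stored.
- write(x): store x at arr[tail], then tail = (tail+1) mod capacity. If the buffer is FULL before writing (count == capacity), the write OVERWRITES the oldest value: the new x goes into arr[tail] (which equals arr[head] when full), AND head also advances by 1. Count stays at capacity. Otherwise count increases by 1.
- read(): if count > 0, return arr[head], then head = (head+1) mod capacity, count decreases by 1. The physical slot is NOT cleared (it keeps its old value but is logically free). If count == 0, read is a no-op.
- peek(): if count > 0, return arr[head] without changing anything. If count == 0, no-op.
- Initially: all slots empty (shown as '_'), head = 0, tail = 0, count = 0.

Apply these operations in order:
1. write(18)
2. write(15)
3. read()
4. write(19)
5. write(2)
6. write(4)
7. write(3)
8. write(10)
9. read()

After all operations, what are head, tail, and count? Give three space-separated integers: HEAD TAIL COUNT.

After op 1 (write(18)): arr=[18 _ _ _] head=0 tail=1 count=1
After op 2 (write(15)): arr=[18 15 _ _] head=0 tail=2 count=2
After op 3 (read()): arr=[18 15 _ _] head=1 tail=2 count=1
After op 4 (write(19)): arr=[18 15 19 _] head=1 tail=3 count=2
After op 5 (write(2)): arr=[18 15 19 2] head=1 tail=0 count=3
After op 6 (write(4)): arr=[4 15 19 2] head=1 tail=1 count=4
After op 7 (write(3)): arr=[4 3 19 2] head=2 tail=2 count=4
After op 8 (write(10)): arr=[4 3 10 2] head=3 tail=3 count=4
After op 9 (read()): arr=[4 3 10 2] head=0 tail=3 count=3

Answer: 0 3 3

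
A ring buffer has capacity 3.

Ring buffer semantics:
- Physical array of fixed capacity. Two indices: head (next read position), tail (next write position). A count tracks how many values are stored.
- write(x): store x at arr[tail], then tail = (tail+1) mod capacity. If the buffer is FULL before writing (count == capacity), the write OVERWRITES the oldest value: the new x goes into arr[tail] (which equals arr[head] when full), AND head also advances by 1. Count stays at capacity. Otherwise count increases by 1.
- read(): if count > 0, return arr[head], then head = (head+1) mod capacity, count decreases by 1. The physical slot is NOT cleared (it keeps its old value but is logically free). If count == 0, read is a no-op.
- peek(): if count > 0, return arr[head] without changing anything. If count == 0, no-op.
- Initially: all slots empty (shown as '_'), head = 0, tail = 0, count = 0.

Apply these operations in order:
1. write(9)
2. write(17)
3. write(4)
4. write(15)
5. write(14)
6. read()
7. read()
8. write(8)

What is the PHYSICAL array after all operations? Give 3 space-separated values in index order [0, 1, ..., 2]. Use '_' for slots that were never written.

Answer: 15 14 8

Derivation:
After op 1 (write(9)): arr=[9 _ _] head=0 tail=1 count=1
After op 2 (write(17)): arr=[9 17 _] head=0 tail=2 count=2
After op 3 (write(4)): arr=[9 17 4] head=0 tail=0 count=3
After op 4 (write(15)): arr=[15 17 4] head=1 tail=1 count=3
After op 5 (write(14)): arr=[15 14 4] head=2 tail=2 count=3
After op 6 (read()): arr=[15 14 4] head=0 tail=2 count=2
After op 7 (read()): arr=[15 14 4] head=1 tail=2 count=1
After op 8 (write(8)): arr=[15 14 8] head=1 tail=0 count=2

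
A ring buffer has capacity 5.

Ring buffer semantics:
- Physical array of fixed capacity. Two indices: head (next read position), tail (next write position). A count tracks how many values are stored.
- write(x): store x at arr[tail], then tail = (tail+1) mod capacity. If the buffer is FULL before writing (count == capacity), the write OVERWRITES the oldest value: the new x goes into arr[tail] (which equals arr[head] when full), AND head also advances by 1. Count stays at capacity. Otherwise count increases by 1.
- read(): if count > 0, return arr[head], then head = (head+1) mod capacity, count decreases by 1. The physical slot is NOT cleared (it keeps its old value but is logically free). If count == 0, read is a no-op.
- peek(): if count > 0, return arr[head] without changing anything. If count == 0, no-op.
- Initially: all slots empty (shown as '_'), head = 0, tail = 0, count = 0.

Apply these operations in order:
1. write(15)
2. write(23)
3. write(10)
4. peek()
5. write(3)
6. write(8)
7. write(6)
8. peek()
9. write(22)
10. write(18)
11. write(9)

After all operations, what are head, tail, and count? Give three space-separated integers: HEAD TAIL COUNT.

Answer: 4 4 5

Derivation:
After op 1 (write(15)): arr=[15 _ _ _ _] head=0 tail=1 count=1
After op 2 (write(23)): arr=[15 23 _ _ _] head=0 tail=2 count=2
After op 3 (write(10)): arr=[15 23 10 _ _] head=0 tail=3 count=3
After op 4 (peek()): arr=[15 23 10 _ _] head=0 tail=3 count=3
After op 5 (write(3)): arr=[15 23 10 3 _] head=0 tail=4 count=4
After op 6 (write(8)): arr=[15 23 10 3 8] head=0 tail=0 count=5
After op 7 (write(6)): arr=[6 23 10 3 8] head=1 tail=1 count=5
After op 8 (peek()): arr=[6 23 10 3 8] head=1 tail=1 count=5
After op 9 (write(22)): arr=[6 22 10 3 8] head=2 tail=2 count=5
After op 10 (write(18)): arr=[6 22 18 3 8] head=3 tail=3 count=5
After op 11 (write(9)): arr=[6 22 18 9 8] head=4 tail=4 count=5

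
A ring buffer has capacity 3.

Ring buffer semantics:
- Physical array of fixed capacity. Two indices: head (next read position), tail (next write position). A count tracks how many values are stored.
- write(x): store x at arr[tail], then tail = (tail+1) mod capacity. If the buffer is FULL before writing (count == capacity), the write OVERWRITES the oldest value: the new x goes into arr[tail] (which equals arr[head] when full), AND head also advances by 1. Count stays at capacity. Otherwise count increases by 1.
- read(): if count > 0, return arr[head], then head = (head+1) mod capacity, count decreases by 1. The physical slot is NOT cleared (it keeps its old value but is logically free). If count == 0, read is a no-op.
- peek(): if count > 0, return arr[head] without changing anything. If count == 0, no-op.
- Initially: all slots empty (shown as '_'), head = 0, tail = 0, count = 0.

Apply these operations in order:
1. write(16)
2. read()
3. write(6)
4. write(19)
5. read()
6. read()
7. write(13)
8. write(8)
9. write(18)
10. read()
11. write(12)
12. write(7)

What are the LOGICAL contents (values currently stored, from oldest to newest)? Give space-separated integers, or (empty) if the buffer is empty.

After op 1 (write(16)): arr=[16 _ _] head=0 tail=1 count=1
After op 2 (read()): arr=[16 _ _] head=1 tail=1 count=0
After op 3 (write(6)): arr=[16 6 _] head=1 tail=2 count=1
After op 4 (write(19)): arr=[16 6 19] head=1 tail=0 count=2
After op 5 (read()): arr=[16 6 19] head=2 tail=0 count=1
After op 6 (read()): arr=[16 6 19] head=0 tail=0 count=0
After op 7 (write(13)): arr=[13 6 19] head=0 tail=1 count=1
After op 8 (write(8)): arr=[13 8 19] head=0 tail=2 count=2
After op 9 (write(18)): arr=[13 8 18] head=0 tail=0 count=3
After op 10 (read()): arr=[13 8 18] head=1 tail=0 count=2
After op 11 (write(12)): arr=[12 8 18] head=1 tail=1 count=3
After op 12 (write(7)): arr=[12 7 18] head=2 tail=2 count=3

Answer: 18 12 7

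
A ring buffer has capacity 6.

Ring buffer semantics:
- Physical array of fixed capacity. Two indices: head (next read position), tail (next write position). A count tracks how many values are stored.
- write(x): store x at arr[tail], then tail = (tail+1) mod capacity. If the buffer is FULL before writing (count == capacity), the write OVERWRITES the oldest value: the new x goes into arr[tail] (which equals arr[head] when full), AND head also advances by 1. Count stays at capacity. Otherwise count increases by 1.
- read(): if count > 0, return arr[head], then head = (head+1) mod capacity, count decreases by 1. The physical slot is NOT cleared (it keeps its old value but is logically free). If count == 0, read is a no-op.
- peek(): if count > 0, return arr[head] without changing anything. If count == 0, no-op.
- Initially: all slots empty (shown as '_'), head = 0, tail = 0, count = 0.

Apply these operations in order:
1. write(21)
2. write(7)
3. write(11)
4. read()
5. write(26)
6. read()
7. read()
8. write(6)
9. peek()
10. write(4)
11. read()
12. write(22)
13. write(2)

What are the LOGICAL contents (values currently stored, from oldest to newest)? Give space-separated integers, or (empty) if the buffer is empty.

After op 1 (write(21)): arr=[21 _ _ _ _ _] head=0 tail=1 count=1
After op 2 (write(7)): arr=[21 7 _ _ _ _] head=0 tail=2 count=2
After op 3 (write(11)): arr=[21 7 11 _ _ _] head=0 tail=3 count=3
After op 4 (read()): arr=[21 7 11 _ _ _] head=1 tail=3 count=2
After op 5 (write(26)): arr=[21 7 11 26 _ _] head=1 tail=4 count=3
After op 6 (read()): arr=[21 7 11 26 _ _] head=2 tail=4 count=2
After op 7 (read()): arr=[21 7 11 26 _ _] head=3 tail=4 count=1
After op 8 (write(6)): arr=[21 7 11 26 6 _] head=3 tail=5 count=2
After op 9 (peek()): arr=[21 7 11 26 6 _] head=3 tail=5 count=2
After op 10 (write(4)): arr=[21 7 11 26 6 4] head=3 tail=0 count=3
After op 11 (read()): arr=[21 7 11 26 6 4] head=4 tail=0 count=2
After op 12 (write(22)): arr=[22 7 11 26 6 4] head=4 tail=1 count=3
After op 13 (write(2)): arr=[22 2 11 26 6 4] head=4 tail=2 count=4

Answer: 6 4 22 2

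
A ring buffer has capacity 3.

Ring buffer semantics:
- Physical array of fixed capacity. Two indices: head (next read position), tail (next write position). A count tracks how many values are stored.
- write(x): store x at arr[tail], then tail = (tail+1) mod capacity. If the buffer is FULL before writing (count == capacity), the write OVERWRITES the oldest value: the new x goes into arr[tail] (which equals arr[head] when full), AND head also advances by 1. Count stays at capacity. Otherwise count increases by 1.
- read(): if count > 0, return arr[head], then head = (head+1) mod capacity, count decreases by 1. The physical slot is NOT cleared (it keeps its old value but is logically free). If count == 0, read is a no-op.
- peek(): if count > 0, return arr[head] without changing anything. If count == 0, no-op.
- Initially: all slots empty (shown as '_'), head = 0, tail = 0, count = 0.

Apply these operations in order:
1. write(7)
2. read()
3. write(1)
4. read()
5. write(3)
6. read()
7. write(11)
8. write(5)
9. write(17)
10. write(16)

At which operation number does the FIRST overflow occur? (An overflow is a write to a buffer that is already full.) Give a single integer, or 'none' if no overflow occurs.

After op 1 (write(7)): arr=[7 _ _] head=0 tail=1 count=1
After op 2 (read()): arr=[7 _ _] head=1 tail=1 count=0
After op 3 (write(1)): arr=[7 1 _] head=1 tail=2 count=1
After op 4 (read()): arr=[7 1 _] head=2 tail=2 count=0
After op 5 (write(3)): arr=[7 1 3] head=2 tail=0 count=1
After op 6 (read()): arr=[7 1 3] head=0 tail=0 count=0
After op 7 (write(11)): arr=[11 1 3] head=0 tail=1 count=1
After op 8 (write(5)): arr=[11 5 3] head=0 tail=2 count=2
After op 9 (write(17)): arr=[11 5 17] head=0 tail=0 count=3
After op 10 (write(16)): arr=[16 5 17] head=1 tail=1 count=3

Answer: 10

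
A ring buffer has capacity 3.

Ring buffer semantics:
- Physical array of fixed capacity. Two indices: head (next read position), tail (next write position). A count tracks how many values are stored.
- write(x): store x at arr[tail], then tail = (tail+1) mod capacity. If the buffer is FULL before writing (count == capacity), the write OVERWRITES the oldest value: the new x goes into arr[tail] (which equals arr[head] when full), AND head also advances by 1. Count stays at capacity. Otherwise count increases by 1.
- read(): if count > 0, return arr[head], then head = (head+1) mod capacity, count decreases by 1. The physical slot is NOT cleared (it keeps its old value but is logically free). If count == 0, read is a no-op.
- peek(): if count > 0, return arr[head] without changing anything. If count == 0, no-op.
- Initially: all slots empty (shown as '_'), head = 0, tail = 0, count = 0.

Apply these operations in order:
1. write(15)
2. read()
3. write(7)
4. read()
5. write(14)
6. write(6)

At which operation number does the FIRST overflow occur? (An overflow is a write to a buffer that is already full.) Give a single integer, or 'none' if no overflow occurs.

Answer: none

Derivation:
After op 1 (write(15)): arr=[15 _ _] head=0 tail=1 count=1
After op 2 (read()): arr=[15 _ _] head=1 tail=1 count=0
After op 3 (write(7)): arr=[15 7 _] head=1 tail=2 count=1
After op 4 (read()): arr=[15 7 _] head=2 tail=2 count=0
After op 5 (write(14)): arr=[15 7 14] head=2 tail=0 count=1
After op 6 (write(6)): arr=[6 7 14] head=2 tail=1 count=2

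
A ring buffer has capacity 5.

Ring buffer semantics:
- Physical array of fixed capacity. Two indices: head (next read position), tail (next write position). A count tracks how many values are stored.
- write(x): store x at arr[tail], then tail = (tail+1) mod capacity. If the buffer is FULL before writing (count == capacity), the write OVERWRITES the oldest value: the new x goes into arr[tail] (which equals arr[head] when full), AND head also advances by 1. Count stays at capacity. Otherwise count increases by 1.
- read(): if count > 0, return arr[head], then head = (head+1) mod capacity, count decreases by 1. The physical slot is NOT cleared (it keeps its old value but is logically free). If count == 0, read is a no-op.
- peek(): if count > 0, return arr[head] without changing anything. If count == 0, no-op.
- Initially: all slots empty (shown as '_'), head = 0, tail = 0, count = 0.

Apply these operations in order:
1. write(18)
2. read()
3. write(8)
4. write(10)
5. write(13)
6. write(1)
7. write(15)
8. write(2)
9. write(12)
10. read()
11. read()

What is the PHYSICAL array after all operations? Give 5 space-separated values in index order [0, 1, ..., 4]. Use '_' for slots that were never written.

Answer: 15 2 12 13 1

Derivation:
After op 1 (write(18)): arr=[18 _ _ _ _] head=0 tail=1 count=1
After op 2 (read()): arr=[18 _ _ _ _] head=1 tail=1 count=0
After op 3 (write(8)): arr=[18 8 _ _ _] head=1 tail=2 count=1
After op 4 (write(10)): arr=[18 8 10 _ _] head=1 tail=3 count=2
After op 5 (write(13)): arr=[18 8 10 13 _] head=1 tail=4 count=3
After op 6 (write(1)): arr=[18 8 10 13 1] head=1 tail=0 count=4
After op 7 (write(15)): arr=[15 8 10 13 1] head=1 tail=1 count=5
After op 8 (write(2)): arr=[15 2 10 13 1] head=2 tail=2 count=5
After op 9 (write(12)): arr=[15 2 12 13 1] head=3 tail=3 count=5
After op 10 (read()): arr=[15 2 12 13 1] head=4 tail=3 count=4
After op 11 (read()): arr=[15 2 12 13 1] head=0 tail=3 count=3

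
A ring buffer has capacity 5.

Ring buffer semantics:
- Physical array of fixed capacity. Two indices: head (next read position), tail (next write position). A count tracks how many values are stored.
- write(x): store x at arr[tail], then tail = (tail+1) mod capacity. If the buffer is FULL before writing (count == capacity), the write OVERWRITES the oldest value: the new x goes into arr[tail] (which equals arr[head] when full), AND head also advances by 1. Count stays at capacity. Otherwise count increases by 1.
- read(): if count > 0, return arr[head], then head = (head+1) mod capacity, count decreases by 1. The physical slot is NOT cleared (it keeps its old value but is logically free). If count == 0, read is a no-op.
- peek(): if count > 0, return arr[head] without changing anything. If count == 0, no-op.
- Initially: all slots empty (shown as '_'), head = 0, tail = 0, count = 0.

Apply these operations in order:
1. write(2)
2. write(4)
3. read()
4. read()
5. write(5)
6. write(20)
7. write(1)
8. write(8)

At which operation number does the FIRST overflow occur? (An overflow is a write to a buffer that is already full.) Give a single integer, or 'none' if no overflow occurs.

Answer: none

Derivation:
After op 1 (write(2)): arr=[2 _ _ _ _] head=0 tail=1 count=1
After op 2 (write(4)): arr=[2 4 _ _ _] head=0 tail=2 count=2
After op 3 (read()): arr=[2 4 _ _ _] head=1 tail=2 count=1
After op 4 (read()): arr=[2 4 _ _ _] head=2 tail=2 count=0
After op 5 (write(5)): arr=[2 4 5 _ _] head=2 tail=3 count=1
After op 6 (write(20)): arr=[2 4 5 20 _] head=2 tail=4 count=2
After op 7 (write(1)): arr=[2 4 5 20 1] head=2 tail=0 count=3
After op 8 (write(8)): arr=[8 4 5 20 1] head=2 tail=1 count=4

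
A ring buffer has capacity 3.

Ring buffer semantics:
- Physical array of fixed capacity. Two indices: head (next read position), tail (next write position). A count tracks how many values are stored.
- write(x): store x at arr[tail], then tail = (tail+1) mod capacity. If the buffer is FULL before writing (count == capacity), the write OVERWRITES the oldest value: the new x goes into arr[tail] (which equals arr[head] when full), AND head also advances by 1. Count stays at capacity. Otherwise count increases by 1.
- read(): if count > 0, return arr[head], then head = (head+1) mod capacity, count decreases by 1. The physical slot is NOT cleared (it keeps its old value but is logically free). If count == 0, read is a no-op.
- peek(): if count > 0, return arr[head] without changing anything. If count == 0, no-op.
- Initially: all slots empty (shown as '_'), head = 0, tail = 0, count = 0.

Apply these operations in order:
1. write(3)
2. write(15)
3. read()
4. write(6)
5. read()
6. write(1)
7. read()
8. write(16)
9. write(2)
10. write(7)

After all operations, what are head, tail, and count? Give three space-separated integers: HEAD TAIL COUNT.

Answer: 1 1 3

Derivation:
After op 1 (write(3)): arr=[3 _ _] head=0 tail=1 count=1
After op 2 (write(15)): arr=[3 15 _] head=0 tail=2 count=2
After op 3 (read()): arr=[3 15 _] head=1 tail=2 count=1
After op 4 (write(6)): arr=[3 15 6] head=1 tail=0 count=2
After op 5 (read()): arr=[3 15 6] head=2 tail=0 count=1
After op 6 (write(1)): arr=[1 15 6] head=2 tail=1 count=2
After op 7 (read()): arr=[1 15 6] head=0 tail=1 count=1
After op 8 (write(16)): arr=[1 16 6] head=0 tail=2 count=2
After op 9 (write(2)): arr=[1 16 2] head=0 tail=0 count=3
After op 10 (write(7)): arr=[7 16 2] head=1 tail=1 count=3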